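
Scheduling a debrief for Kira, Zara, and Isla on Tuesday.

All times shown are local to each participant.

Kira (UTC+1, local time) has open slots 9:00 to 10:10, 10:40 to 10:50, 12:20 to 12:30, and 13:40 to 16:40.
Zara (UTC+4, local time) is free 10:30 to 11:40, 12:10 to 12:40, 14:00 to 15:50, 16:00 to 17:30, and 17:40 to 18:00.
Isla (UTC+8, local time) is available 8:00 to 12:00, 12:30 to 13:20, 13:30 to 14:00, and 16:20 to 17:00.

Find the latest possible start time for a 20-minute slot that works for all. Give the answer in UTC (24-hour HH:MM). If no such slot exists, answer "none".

Kira → UTC: 08:00–09:10, 09:40–09:50, 11:20–11:30, 12:40–15:40.
Zara → UTC: 06:30–07:40, 08:10–08:40, 10:00–11:50, 12:00–13:30, 13:40–14:00.
Isla → UTC: 00:00–04:00, 04:30–05:20, 05:30–06:00, 08:20–09:00.
Kira ∩ Zara: 08:10–08:40, 11:20–11:30, 12:40–13:30, 13:40–14:00.
Kira ∩ Zara ∩ Isla: 08:20–08:40.
Windows ≥ 20 min: 08:20–08:40.
Latest start in the last window 08:20–08:40 is 08:40 − 20 min = 08:20.

08:20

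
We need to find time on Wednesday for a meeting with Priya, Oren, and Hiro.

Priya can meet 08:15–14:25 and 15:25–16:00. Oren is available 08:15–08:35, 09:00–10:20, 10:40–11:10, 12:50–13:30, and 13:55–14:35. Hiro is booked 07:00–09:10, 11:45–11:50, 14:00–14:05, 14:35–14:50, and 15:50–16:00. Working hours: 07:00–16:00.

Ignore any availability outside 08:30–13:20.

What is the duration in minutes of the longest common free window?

70 minutes

Hiro free within 07:00–16:00: 09:10–11:45, 11:50–14:00, 14:05–14:35, 14:50–15:50.
Priya ∩ Oren: 08:15–08:35, 09:00–10:20, 10:40–11:10, 12:50–13:30, 13:55–14:25.
Priya ∩ Oren ∩ Hiro: 09:10–10:20, 10:40–11:10, 12:50–13:30, 13:55–14:00, 14:05–14:25.
Restricted to 08:30–13:20: 09:10–10:20, 10:40–11:10, 12:50–13:20.
Common window lengths: 70, 30, 30 min; longest is 70.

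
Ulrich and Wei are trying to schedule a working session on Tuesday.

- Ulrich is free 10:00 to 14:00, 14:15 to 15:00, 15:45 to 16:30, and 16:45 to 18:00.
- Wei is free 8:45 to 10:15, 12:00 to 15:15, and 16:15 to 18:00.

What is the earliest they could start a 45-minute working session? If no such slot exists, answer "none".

Ulrich ∩ Wei: 10:00–10:15, 12:00–14:00, 14:15–15:00, 16:15–16:30, 16:45–18:00.
Windows ≥ 45 min: 12:00–14:00, 14:15–15:00, 16:45–18:00.
Earliest such window starts at 12:00.

12:00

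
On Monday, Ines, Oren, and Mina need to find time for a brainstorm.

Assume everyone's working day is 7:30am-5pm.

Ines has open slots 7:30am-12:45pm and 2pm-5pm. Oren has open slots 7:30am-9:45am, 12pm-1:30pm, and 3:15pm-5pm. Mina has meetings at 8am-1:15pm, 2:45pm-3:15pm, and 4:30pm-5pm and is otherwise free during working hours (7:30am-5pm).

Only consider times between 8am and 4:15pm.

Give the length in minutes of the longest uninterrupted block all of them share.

60 minutes

Mina free within 07:30–17:00: 07:30–08:00, 13:15–14:45, 15:15–16:30.
Ines ∩ Oren: 07:30–09:45, 12:00–12:45, 15:15–17:00.
Ines ∩ Oren ∩ Mina: 07:30–08:00, 15:15–16:30.
Restricted to 08:00–16:15: 15:15–16:15.
Single common window of 60 minutes.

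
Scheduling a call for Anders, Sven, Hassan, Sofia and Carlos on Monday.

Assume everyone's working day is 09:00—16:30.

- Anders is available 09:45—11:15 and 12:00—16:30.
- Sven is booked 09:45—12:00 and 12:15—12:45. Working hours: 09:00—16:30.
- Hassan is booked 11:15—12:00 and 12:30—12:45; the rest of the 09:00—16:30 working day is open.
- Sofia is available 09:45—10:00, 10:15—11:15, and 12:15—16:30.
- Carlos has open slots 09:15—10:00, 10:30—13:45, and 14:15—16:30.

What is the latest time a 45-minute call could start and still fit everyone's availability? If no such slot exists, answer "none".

15:45

Sven free within 09:00–16:30: 09:00–09:45, 12:00–12:15, 12:45–16:30.
Hassan free within 09:00–16:30: 09:00–11:15, 12:00–12:30, 12:45–16:30.
Anders ∩ Sven: 12:00–12:15, 12:45–16:30.
Anders ∩ Sven ∩ Hassan: 12:00–12:15, 12:45–16:30.
Anders ∩ Sven ∩ Hassan ∩ Sofia: 12:45–16:30.
Anders ∩ Sven ∩ Hassan ∩ Sofia ∩ Carlos: 12:45–13:45, 14:15–16:30.
Windows ≥ 45 min: 12:45–13:45, 14:15–16:30.
Latest start in the last window 14:15–16:30 is 16:30 − 45 min = 15:45.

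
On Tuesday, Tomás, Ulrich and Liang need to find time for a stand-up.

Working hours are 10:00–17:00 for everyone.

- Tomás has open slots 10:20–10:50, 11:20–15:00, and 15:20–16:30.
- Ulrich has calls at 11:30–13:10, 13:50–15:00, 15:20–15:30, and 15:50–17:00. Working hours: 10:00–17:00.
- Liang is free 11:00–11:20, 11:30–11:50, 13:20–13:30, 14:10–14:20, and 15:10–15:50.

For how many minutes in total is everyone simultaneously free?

Ulrich free within 10:00–17:00: 10:00–11:30, 13:10–13:50, 15:00–15:20, 15:30–15:50.
Tomás ∩ Ulrich: 10:20–10:50, 11:20–11:30, 13:10–13:50, 15:30–15:50.
Tomás ∩ Ulrich ∩ Liang: 13:20–13:30, 15:30–15:50.
Total common minutes: 10 + 20 = 30.

30 minutes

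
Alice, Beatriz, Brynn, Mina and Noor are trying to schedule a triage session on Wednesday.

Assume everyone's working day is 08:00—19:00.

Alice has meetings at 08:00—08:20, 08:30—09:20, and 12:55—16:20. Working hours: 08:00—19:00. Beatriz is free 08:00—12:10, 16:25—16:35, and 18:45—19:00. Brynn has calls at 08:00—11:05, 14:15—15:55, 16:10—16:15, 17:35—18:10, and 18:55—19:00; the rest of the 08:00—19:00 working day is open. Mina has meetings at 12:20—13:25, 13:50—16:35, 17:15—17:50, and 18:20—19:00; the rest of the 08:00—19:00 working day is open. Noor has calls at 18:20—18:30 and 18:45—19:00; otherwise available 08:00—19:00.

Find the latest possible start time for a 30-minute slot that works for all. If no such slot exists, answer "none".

11:40

Alice free within 08:00–19:00: 08:20–08:30, 09:20–12:55, 16:20–19:00.
Brynn free within 08:00–19:00: 11:05–14:15, 15:55–16:10, 16:15–17:35, 18:10–18:55.
Mina free within 08:00–19:00: 08:00–12:20, 13:25–13:50, 16:35–17:15, 17:50–18:20.
Noor free within 08:00–19:00: 08:00–18:20, 18:30–18:45.
Alice ∩ Beatriz: 08:20–08:30, 09:20–12:10, 16:25–16:35, 18:45–19:00.
Alice ∩ Beatriz ∩ Brynn: 11:05–12:10, 16:25–16:35, 18:45–18:55.
Alice ∩ Beatriz ∩ Brynn ∩ Mina: 11:05–12:10.
Alice ∩ Beatriz ∩ Brynn ∩ Mina ∩ Noor: 11:05–12:10.
Windows ≥ 30 min: 11:05–12:10.
Latest start in the last window 11:05–12:10 is 12:10 − 30 min = 11:40.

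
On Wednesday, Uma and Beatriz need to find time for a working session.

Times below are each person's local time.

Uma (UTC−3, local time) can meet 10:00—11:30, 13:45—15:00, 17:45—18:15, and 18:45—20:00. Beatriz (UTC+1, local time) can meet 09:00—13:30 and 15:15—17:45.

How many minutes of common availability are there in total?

Uma → UTC: 13:00–14:30, 16:45–18:00, 20:45–21:15, 21:45–23:00.
Beatriz → UTC: 08:00–12:30, 14:15–16:45.
Uma ∩ Beatriz: 14:15–14:30.
Total common minutes: 15.

15 minutes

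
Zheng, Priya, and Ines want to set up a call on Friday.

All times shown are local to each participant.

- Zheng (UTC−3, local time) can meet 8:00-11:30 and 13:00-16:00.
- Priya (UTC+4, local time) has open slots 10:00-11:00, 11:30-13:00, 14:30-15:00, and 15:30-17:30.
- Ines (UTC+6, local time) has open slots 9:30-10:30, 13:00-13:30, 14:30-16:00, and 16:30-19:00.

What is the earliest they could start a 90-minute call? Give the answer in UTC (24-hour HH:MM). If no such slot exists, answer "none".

11:30

Zheng → UTC: 11:00–14:30, 16:00–19:00.
Priya → UTC: 06:00–07:00, 07:30–09:00, 10:30–11:00, 11:30–13:30.
Ines → UTC: 03:30–04:30, 07:00–07:30, 08:30–10:00, 10:30–13:00.
Zheng ∩ Priya: 11:30–13:30.
Zheng ∩ Priya ∩ Ines: 11:30–13:00.
Windows ≥ 90 min: 11:30–13:00.
Earliest such window starts at 11:30.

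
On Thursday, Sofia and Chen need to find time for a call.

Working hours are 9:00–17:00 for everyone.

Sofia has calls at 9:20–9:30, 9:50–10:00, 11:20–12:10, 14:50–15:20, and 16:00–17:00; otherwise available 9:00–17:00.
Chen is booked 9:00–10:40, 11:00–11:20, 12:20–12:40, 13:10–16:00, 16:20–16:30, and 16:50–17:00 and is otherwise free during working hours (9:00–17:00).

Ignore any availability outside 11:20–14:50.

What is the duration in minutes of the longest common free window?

Sofia free within 09:00–17:00: 09:00–09:20, 09:30–09:50, 10:00–11:20, 12:10–14:50, 15:20–16:00.
Chen free within 09:00–17:00: 10:40–11:00, 11:20–12:20, 12:40–13:10, 16:00–16:20, 16:30–16:50.
Sofia ∩ Chen: 10:40–11:00, 12:10–12:20, 12:40–13:10.
Restricted to 11:20–14:50: 12:10–12:20, 12:40–13:10.
Common window lengths: 10, 30 min; longest is 30.

30 minutes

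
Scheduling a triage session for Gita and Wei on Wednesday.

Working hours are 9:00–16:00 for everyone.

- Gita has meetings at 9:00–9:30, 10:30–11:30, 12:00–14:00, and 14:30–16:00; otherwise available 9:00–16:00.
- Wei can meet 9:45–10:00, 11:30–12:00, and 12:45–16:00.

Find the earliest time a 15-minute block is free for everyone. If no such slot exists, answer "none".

Gita free within 09:00–16:00: 09:30–10:30, 11:30–12:00, 14:00–14:30.
Gita ∩ Wei: 09:45–10:00, 11:30–12:00, 14:00–14:30.
Windows ≥ 15 min: 09:45–10:00, 11:30–12:00, 14:00–14:30.
Earliest such window starts at 09:45.

09:45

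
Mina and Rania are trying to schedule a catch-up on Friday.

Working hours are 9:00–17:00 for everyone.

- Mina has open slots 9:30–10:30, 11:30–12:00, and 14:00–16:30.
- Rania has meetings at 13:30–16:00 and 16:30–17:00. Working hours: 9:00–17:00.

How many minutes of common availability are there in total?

Rania free within 09:00–17:00: 09:00–13:30, 16:00–16:30.
Mina ∩ Rania: 09:30–10:30, 11:30–12:00, 16:00–16:30.
Total common minutes: 60 + 30 + 30 = 120.

120 minutes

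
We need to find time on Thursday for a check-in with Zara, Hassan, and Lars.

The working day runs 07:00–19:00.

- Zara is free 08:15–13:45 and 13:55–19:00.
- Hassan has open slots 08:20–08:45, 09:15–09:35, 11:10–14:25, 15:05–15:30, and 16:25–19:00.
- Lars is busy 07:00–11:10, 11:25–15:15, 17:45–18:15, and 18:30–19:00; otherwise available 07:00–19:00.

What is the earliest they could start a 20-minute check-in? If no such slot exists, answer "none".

Lars free within 07:00–19:00: 11:10–11:25, 15:15–17:45, 18:15–18:30.
Zara ∩ Hassan: 08:20–08:45, 09:15–09:35, 11:10–13:45, 13:55–14:25, 15:05–15:30, 16:25–19:00.
Zara ∩ Hassan ∩ Lars: 11:10–11:25, 15:15–15:30, 16:25–17:45, 18:15–18:30.
Windows ≥ 20 min: 16:25–17:45.
Earliest such window starts at 16:25.

16:25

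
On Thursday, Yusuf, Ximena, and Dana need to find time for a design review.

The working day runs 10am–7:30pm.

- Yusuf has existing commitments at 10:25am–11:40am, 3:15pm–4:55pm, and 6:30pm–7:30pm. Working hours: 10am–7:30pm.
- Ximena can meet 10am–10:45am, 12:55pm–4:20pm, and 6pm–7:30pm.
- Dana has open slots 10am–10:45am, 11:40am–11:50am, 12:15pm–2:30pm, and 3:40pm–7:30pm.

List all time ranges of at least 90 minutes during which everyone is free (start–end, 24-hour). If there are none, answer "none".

12:55–14:30

Yusuf free within 10:00–19:30: 10:00–10:25, 11:40–15:15, 16:55–18:30.
Yusuf ∩ Ximena: 10:00–10:25, 12:55–15:15, 18:00–18:30.
Yusuf ∩ Ximena ∩ Dana: 10:00–10:25, 12:55–14:30, 18:00–18:30.
Windows ≥ 90 min: 12:55–14:30.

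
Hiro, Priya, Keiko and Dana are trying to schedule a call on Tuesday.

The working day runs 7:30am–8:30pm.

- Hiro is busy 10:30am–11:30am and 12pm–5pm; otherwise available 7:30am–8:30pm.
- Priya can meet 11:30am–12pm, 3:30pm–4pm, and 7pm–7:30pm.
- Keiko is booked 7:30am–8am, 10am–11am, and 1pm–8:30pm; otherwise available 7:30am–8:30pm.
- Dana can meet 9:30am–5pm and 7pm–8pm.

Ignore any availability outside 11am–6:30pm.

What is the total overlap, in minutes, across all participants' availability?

30 minutes

Hiro free within 07:30–20:30: 07:30–10:30, 11:30–12:00, 17:00–20:30.
Keiko free within 07:30–20:30: 08:00–10:00, 11:00–13:00.
Hiro ∩ Priya: 11:30–12:00, 19:00–19:30.
Hiro ∩ Priya ∩ Keiko: 11:30–12:00.
Hiro ∩ Priya ∩ Keiko ∩ Dana: 11:30–12:00.
Restricted to 11:00–18:30: 11:30–12:00.
Total common minutes: 30.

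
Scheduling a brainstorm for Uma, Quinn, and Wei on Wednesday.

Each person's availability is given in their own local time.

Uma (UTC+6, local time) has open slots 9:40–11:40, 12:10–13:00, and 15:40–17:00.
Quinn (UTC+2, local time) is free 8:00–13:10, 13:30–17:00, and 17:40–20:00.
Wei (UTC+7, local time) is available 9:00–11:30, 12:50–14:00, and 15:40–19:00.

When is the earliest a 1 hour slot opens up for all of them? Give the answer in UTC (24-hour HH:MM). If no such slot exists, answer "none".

09:40

Uma → UTC: 03:40–05:40, 06:10–07:00, 09:40–11:00.
Quinn → UTC: 06:00–11:10, 11:30–15:00, 15:40–18:00.
Wei → UTC: 02:00–04:30, 05:50–07:00, 08:40–12:00.
Uma ∩ Quinn: 06:10–07:00, 09:40–11:00.
Uma ∩ Quinn ∩ Wei: 06:10–07:00, 09:40–11:00.
Windows ≥ 60 min: 09:40–11:00.
Earliest such window starts at 09:40.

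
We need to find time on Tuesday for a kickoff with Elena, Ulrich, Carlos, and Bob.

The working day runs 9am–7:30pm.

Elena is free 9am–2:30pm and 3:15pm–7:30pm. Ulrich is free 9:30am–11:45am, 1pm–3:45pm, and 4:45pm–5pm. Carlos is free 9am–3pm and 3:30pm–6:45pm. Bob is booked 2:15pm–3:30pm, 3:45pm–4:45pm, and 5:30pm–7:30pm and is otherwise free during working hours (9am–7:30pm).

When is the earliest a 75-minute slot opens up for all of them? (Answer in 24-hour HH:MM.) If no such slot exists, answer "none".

09:30

Bob free within 09:00–19:30: 09:00–14:15, 15:30–15:45, 16:45–17:30.
Elena ∩ Ulrich: 09:30–11:45, 13:00–14:30, 15:15–15:45, 16:45–17:00.
Elena ∩ Ulrich ∩ Carlos: 09:30–11:45, 13:00–14:30, 15:30–15:45, 16:45–17:00.
Elena ∩ Ulrich ∩ Carlos ∩ Bob: 09:30–11:45, 13:00–14:15, 15:30–15:45, 16:45–17:00.
Windows ≥ 75 min: 09:30–11:45, 13:00–14:15.
Earliest such window starts at 09:30.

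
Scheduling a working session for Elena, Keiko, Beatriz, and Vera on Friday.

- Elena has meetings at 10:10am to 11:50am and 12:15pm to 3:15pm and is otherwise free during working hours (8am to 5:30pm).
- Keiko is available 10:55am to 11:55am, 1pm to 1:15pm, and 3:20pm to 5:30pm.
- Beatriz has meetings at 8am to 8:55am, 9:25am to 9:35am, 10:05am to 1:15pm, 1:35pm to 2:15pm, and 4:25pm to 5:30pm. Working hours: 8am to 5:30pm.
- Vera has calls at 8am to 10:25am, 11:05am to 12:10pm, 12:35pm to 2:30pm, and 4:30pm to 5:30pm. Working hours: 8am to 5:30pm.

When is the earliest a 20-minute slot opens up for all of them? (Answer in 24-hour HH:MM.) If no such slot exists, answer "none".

Elena free within 08:00–17:30: 08:00–10:10, 11:50–12:15, 15:15–17:30.
Beatriz free within 08:00–17:30: 08:55–09:25, 09:35–10:05, 13:15–13:35, 14:15–16:25.
Vera free within 08:00–17:30: 10:25–11:05, 12:10–12:35, 14:30–16:30.
Elena ∩ Keiko: 11:50–11:55, 15:20–17:30.
Elena ∩ Keiko ∩ Beatriz: 15:20–16:25.
Elena ∩ Keiko ∩ Beatriz ∩ Vera: 15:20–16:25.
Windows ≥ 20 min: 15:20–16:25.
Earliest such window starts at 15:20.

15:20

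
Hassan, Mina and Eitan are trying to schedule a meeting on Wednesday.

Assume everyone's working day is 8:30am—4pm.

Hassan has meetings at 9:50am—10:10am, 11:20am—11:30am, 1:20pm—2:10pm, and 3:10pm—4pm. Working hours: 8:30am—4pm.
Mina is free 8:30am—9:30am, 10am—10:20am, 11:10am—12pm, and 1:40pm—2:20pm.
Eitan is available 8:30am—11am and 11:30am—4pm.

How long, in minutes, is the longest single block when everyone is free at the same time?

Hassan free within 08:30–16:00: 08:30–09:50, 10:10–11:20, 11:30–13:20, 14:10–15:10.
Hassan ∩ Mina: 08:30–09:30, 10:10–10:20, 11:10–11:20, 11:30–12:00, 14:10–14:20.
Hassan ∩ Mina ∩ Eitan: 08:30–09:30, 10:10–10:20, 11:30–12:00, 14:10–14:20.
Common window lengths: 60, 10, 30, 10 min; longest is 60.

60 minutes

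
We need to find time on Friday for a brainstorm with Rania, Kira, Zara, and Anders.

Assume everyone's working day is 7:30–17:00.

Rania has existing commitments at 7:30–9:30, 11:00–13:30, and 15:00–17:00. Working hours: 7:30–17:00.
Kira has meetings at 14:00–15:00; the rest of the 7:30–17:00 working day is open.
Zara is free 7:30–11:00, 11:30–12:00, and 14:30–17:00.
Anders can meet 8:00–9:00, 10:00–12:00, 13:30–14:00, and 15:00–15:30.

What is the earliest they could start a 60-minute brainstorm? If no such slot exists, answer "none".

10:00

Rania free within 07:30–17:00: 09:30–11:00, 13:30–15:00.
Kira free within 07:30–17:00: 07:30–14:00, 15:00–17:00.
Rania ∩ Kira: 09:30–11:00, 13:30–14:00.
Rania ∩ Kira ∩ Zara: 09:30–11:00.
Rania ∩ Kira ∩ Zara ∩ Anders: 10:00–11:00.
Windows ≥ 60 min: 10:00–11:00.
Earliest such window starts at 10:00.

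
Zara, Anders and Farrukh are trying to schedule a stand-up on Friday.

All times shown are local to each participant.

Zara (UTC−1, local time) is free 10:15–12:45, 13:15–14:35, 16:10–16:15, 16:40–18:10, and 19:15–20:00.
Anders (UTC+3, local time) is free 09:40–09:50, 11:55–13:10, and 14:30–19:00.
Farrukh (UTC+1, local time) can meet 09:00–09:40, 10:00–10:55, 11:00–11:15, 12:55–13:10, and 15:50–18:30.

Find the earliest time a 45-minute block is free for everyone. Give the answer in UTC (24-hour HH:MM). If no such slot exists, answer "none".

Zara → UTC: 11:15–13:45, 14:15–15:35, 17:10–17:15, 17:40–19:10, 20:15–21:00.
Anders → UTC: 06:40–06:50, 08:55–10:10, 11:30–16:00.
Farrukh → UTC: 08:00–08:40, 09:00–09:55, 10:00–10:15, 11:55–12:10, 14:50–17:30.
Zara ∩ Anders: 11:30–13:45, 14:15–15:35.
Zara ∩ Anders ∩ Farrukh: 11:55–12:10, 14:50–15:35.
Windows ≥ 45 min: 14:50–15:35.
Earliest such window starts at 14:50.

14:50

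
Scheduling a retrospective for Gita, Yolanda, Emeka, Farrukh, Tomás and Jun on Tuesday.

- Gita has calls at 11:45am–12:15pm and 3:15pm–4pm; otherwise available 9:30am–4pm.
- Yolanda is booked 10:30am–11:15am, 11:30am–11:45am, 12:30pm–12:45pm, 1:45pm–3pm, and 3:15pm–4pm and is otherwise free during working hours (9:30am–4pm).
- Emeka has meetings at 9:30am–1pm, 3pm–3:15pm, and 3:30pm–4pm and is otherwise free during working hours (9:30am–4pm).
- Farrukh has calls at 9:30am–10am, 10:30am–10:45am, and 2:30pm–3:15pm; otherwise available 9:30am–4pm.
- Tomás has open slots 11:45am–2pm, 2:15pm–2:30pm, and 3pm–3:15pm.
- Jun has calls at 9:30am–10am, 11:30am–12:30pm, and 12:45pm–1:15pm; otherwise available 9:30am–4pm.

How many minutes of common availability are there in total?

Gita free within 09:30–16:00: 09:30–11:45, 12:15–15:15.
Yolanda free within 09:30–16:00: 09:30–10:30, 11:15–11:30, 11:45–12:30, 12:45–13:45, 15:00–15:15.
Emeka free within 09:30–16:00: 13:00–15:00, 15:15–15:30.
Farrukh free within 09:30–16:00: 10:00–10:30, 10:45–14:30, 15:15–16:00.
Jun free within 09:30–16:00: 10:00–11:30, 12:30–12:45, 13:15–16:00.
Gita ∩ Yolanda: 09:30–10:30, 11:15–11:30, 12:15–12:30, 12:45–13:45, 15:00–15:15.
Gita ∩ Yolanda ∩ Emeka: 13:00–13:45.
Gita ∩ Yolanda ∩ Emeka ∩ Farrukh: 13:00–13:45.
Gita ∩ Yolanda ∩ Emeka ∩ Farrukh ∩ Tomás: 13:00–13:45.
Gita ∩ Yolanda ∩ Emeka ∩ Farrukh ∩ Tomás ∩ Jun: 13:15–13:45.
Total common minutes: 30.

30 minutes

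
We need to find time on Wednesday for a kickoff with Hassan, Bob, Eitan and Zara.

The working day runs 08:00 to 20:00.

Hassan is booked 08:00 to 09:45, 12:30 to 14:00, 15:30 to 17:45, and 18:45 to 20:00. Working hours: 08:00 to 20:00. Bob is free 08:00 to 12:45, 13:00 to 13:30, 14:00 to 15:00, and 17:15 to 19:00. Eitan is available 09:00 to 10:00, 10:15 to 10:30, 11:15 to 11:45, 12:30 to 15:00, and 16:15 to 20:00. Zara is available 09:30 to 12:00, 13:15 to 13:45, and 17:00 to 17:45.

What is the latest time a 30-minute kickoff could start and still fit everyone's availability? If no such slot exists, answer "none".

Hassan free within 08:00–20:00: 09:45–12:30, 14:00–15:30, 17:45–18:45.
Hassan ∩ Bob: 09:45–12:30, 14:00–15:00, 17:45–18:45.
Hassan ∩ Bob ∩ Eitan: 09:45–10:00, 10:15–10:30, 11:15–11:45, 14:00–15:00, 17:45–18:45.
Hassan ∩ Bob ∩ Eitan ∩ Zara: 09:45–10:00, 10:15–10:30, 11:15–11:45.
Windows ≥ 30 min: 11:15–11:45.
Latest start in the last window 11:15–11:45 is 11:45 − 30 min = 11:15.

11:15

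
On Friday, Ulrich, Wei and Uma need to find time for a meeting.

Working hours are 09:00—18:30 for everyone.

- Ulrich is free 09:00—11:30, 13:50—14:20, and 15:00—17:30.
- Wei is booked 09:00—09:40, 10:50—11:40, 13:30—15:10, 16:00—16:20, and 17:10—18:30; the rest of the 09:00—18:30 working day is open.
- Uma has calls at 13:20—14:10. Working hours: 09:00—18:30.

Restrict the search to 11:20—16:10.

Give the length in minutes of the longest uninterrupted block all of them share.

50 minutes

Wei free within 09:00–18:30: 09:40–10:50, 11:40–13:30, 15:10–16:00, 16:20–17:10.
Uma free within 09:00–18:30: 09:00–13:20, 14:10–18:30.
Ulrich ∩ Wei: 09:40–10:50, 15:10–16:00, 16:20–17:10.
Ulrich ∩ Wei ∩ Uma: 09:40–10:50, 15:10–16:00, 16:20–17:10.
Restricted to 11:20–16:10: 15:10–16:00.
Single common window of 50 minutes.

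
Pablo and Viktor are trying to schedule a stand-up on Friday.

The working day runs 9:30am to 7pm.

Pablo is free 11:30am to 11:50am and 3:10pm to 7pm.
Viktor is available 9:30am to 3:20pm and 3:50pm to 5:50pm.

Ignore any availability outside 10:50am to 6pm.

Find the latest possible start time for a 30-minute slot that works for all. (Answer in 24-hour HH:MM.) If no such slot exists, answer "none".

Pablo ∩ Viktor: 11:30–11:50, 15:10–15:20, 15:50–17:50.
Restricted to 10:50–18:00: 11:30–11:50, 15:10–15:20, 15:50–17:50.
Windows ≥ 30 min: 15:50–17:50.
Latest start in the last window 15:50–17:50 is 17:50 − 30 min = 17:20.

17:20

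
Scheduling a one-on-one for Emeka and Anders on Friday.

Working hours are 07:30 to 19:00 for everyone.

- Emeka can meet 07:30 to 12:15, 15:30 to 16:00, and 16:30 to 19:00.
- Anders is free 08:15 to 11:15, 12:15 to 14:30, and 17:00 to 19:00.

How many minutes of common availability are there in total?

Emeka ∩ Anders: 08:15–11:15, 17:00–19:00.
Total common minutes: 180 + 120 = 300.

300 minutes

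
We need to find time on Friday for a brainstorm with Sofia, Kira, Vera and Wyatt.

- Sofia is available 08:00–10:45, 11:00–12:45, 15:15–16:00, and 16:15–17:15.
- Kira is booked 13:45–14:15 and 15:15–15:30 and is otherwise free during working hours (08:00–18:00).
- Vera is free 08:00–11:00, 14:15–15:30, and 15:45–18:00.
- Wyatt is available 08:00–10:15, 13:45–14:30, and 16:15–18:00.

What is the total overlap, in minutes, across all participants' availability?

195 minutes

Kira free within 08:00–18:00: 08:00–13:45, 14:15–15:15, 15:30–18:00.
Sofia ∩ Kira: 08:00–10:45, 11:00–12:45, 15:30–16:00, 16:15–17:15.
Sofia ∩ Kira ∩ Vera: 08:00–10:45, 15:45–16:00, 16:15–17:15.
Sofia ∩ Kira ∩ Vera ∩ Wyatt: 08:00–10:15, 16:15–17:15.
Total common minutes: 135 + 60 = 195.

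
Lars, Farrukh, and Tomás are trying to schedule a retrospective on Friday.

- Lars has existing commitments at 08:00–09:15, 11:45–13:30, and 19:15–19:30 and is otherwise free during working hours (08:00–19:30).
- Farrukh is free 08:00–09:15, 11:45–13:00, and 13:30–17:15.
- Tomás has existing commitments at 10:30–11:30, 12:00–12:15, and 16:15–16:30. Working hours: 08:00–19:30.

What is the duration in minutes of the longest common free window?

Lars free within 08:00–19:30: 09:15–11:45, 13:30–19:15.
Tomás free within 08:00–19:30: 08:00–10:30, 11:30–12:00, 12:15–16:15, 16:30–19:30.
Lars ∩ Farrukh: 13:30–17:15.
Lars ∩ Farrukh ∩ Tomás: 13:30–16:15, 16:30–17:15.
Common window lengths: 165, 45 min; longest is 165.

165 minutes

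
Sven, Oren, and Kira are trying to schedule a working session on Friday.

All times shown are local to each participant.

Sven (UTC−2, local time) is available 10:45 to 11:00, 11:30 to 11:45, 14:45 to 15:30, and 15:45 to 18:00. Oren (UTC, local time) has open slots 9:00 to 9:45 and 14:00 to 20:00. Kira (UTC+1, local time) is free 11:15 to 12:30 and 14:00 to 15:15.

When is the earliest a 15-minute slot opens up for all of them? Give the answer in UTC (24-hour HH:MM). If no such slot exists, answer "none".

Sven → UTC: 12:45–13:00, 13:30–13:45, 16:45–17:30, 17:45–20:00.
Oren → UTC: 09:00–09:45, 14:00–20:00.
Kira → UTC: 10:15–11:30, 13:00–14:15.
Sven ∩ Oren: 16:45–17:30, 17:45–20:00.
Sven ∩ Oren ∩ Kira: (none).
Windows ≥ 15 min: (none).

none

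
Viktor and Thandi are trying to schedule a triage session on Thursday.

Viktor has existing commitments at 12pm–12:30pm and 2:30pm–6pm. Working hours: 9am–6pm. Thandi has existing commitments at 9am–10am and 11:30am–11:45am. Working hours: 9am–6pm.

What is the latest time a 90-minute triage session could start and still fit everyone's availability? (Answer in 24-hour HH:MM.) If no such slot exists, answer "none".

13:00

Viktor free within 09:00–18:00: 09:00–12:00, 12:30–14:30.
Thandi free within 09:00–18:00: 10:00–11:30, 11:45–18:00.
Viktor ∩ Thandi: 10:00–11:30, 11:45–12:00, 12:30–14:30.
Windows ≥ 90 min: 10:00–11:30, 12:30–14:30.
Latest start in the last window 12:30–14:30 is 14:30 − 90 min = 13:00.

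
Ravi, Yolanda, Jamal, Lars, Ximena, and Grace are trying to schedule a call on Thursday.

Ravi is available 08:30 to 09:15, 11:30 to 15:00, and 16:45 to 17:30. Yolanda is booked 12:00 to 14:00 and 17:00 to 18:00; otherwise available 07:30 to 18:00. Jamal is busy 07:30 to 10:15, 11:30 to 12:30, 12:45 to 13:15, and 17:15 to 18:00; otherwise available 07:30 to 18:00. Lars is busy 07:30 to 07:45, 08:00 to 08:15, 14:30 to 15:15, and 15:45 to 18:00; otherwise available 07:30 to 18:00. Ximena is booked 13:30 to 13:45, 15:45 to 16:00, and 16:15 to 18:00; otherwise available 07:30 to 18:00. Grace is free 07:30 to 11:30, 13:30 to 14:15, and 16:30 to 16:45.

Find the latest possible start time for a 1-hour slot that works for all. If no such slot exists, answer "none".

Yolanda free within 07:30–18:00: 07:30–12:00, 14:00–17:00.
Jamal free within 07:30–18:00: 10:15–11:30, 12:30–12:45, 13:15–17:15.
Lars free within 07:30–18:00: 07:45–08:00, 08:15–14:30, 15:15–15:45.
Ximena free within 07:30–18:00: 07:30–13:30, 13:45–15:45, 16:00–16:15.
Ravi ∩ Yolanda: 08:30–09:15, 11:30–12:00, 14:00–15:00, 16:45–17:00.
Ravi ∩ Yolanda ∩ Jamal: 14:00–15:00, 16:45–17:00.
Ravi ∩ Yolanda ∩ Jamal ∩ Lars: 14:00–14:30.
Ravi ∩ Yolanda ∩ Jamal ∩ Lars ∩ Ximena: 14:00–14:30.
Ravi ∩ Yolanda ∩ Jamal ∩ Lars ∩ Ximena ∩ Grace: 14:00–14:15.
Windows ≥ 60 min: (none).

none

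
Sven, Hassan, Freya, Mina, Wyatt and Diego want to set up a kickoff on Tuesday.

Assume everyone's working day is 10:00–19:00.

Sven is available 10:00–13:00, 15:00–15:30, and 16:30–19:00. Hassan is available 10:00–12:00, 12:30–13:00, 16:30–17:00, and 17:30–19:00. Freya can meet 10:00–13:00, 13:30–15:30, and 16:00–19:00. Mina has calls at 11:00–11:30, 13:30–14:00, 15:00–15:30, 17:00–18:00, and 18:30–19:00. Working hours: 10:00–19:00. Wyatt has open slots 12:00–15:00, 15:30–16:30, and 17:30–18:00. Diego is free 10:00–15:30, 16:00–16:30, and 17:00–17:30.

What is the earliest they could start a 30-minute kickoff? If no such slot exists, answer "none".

Mina free within 10:00–19:00: 10:00–11:00, 11:30–13:30, 14:00–15:00, 15:30–17:00, 18:00–18:30.
Sven ∩ Hassan: 10:00–12:00, 12:30–13:00, 16:30–17:00, 17:30–19:00.
Sven ∩ Hassan ∩ Freya: 10:00–12:00, 12:30–13:00, 16:30–17:00, 17:30–19:00.
Sven ∩ Hassan ∩ Freya ∩ Mina: 10:00–11:00, 11:30–12:00, 12:30–13:00, 16:30–17:00, 18:00–18:30.
Sven ∩ Hassan ∩ Freya ∩ Mina ∩ Wyatt: 12:30–13:00.
Sven ∩ Hassan ∩ Freya ∩ Mina ∩ Wyatt ∩ Diego: 12:30–13:00.
Windows ≥ 30 min: 12:30–13:00.
Earliest such window starts at 12:30.

12:30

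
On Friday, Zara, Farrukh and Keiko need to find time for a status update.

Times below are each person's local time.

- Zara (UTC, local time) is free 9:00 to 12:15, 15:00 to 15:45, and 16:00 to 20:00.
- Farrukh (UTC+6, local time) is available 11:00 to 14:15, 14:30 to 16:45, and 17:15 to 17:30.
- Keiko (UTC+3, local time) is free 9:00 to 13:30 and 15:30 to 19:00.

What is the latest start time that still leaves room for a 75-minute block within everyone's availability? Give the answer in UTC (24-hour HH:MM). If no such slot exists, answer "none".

09:15

Zara → UTC: 09:00–12:15, 15:00–15:45, 16:00–20:00.
Farrukh → UTC: 05:00–08:15, 08:30–10:45, 11:15–11:30.
Keiko → UTC: 06:00–10:30, 12:30–16:00.
Zara ∩ Farrukh: 09:00–10:45, 11:15–11:30.
Zara ∩ Farrukh ∩ Keiko: 09:00–10:30.
Windows ≥ 75 min: 09:00–10:30.
Latest start in the last window 09:00–10:30 is 10:30 − 75 min = 09:15.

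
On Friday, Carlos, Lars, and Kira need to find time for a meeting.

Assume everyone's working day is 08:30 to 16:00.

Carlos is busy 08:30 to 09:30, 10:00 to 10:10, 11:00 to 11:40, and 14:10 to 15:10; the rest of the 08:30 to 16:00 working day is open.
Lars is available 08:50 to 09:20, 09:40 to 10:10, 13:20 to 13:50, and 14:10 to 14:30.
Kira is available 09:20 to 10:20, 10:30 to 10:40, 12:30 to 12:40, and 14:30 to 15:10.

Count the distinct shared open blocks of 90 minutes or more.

0

Carlos free within 08:30–16:00: 09:30–10:00, 10:10–11:00, 11:40–14:10, 15:10–16:00.
Carlos ∩ Lars: 09:40–10:00, 13:20–13:50.
Carlos ∩ Lars ∩ Kira: 09:40–10:00.
Windows ≥ 90 min: (none).
That's 0 windows.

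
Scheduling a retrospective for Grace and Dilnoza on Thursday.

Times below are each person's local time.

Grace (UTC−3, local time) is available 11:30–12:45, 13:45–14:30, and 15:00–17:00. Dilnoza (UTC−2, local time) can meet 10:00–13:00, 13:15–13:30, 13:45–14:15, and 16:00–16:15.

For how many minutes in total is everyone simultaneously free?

60 minutes

Grace → UTC: 14:30–15:45, 16:45–17:30, 18:00–20:00.
Dilnoza → UTC: 12:00–15:00, 15:15–15:30, 15:45–16:15, 18:00–18:15.
Grace ∩ Dilnoza: 14:30–15:00, 15:15–15:30, 18:00–18:15.
Total common minutes: 30 + 15 + 15 = 60.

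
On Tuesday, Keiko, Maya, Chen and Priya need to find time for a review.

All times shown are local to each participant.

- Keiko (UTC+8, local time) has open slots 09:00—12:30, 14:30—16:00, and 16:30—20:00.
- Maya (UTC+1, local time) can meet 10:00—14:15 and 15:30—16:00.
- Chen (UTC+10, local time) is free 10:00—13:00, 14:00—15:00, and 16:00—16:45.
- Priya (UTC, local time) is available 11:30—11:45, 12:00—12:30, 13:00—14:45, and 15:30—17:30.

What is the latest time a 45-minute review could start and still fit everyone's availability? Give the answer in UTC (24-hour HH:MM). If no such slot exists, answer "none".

Keiko → UTC: 01:00–04:30, 06:30–08:00, 08:30–12:00.
Maya → UTC: 09:00–13:15, 14:30–15:00.
Chen → UTC: 00:00–03:00, 04:00–05:00, 06:00–06:45.
Priya → UTC: 11:30–11:45, 12:00–12:30, 13:00–14:45, 15:30–17:30.
Keiko ∩ Maya: 09:00–12:00.
Keiko ∩ Maya ∩ Chen: (none).
Keiko ∩ Maya ∩ Chen ∩ Priya: (none).
Windows ≥ 45 min: (none).

none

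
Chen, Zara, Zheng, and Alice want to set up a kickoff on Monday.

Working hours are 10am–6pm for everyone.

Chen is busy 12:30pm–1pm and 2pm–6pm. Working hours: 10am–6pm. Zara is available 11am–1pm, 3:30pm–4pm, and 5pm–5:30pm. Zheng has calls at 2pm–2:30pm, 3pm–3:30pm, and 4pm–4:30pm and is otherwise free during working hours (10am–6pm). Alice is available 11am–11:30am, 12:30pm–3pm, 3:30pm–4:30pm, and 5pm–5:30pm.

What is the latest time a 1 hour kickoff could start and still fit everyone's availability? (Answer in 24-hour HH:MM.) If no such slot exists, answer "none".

none

Chen free within 10:00–18:00: 10:00–12:30, 13:00–14:00.
Zheng free within 10:00–18:00: 10:00–14:00, 14:30–15:00, 15:30–16:00, 16:30–18:00.
Chen ∩ Zara: 11:00–12:30.
Chen ∩ Zara ∩ Zheng: 11:00–12:30.
Chen ∩ Zara ∩ Zheng ∩ Alice: 11:00–11:30.
Windows ≥ 60 min: (none).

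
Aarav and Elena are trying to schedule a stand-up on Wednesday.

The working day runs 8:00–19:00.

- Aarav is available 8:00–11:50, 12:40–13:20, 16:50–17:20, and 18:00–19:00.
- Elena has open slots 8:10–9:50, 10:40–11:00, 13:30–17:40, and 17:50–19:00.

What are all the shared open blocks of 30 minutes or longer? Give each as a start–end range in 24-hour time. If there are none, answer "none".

08:10–09:50, 16:50–17:20, 18:00–19:00

Aarav ∩ Elena: 08:10–09:50, 10:40–11:00, 16:50–17:20, 18:00–19:00.
Windows ≥ 30 min: 08:10–09:50, 16:50–17:20, 18:00–19:00.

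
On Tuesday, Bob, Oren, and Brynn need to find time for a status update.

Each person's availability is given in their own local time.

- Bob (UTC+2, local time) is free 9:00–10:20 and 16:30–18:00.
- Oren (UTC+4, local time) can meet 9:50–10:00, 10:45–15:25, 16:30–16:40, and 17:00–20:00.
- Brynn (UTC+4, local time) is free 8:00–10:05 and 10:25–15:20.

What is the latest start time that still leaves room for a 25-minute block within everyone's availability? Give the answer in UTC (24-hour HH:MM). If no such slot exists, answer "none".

07:55

Bob → UTC: 07:00–08:20, 14:30–16:00.
Oren → UTC: 05:50–06:00, 06:45–11:25, 12:30–12:40, 13:00–16:00.
Brynn → UTC: 04:00–06:05, 06:25–11:20.
Bob ∩ Oren: 07:00–08:20, 14:30–16:00.
Bob ∩ Oren ∩ Brynn: 07:00–08:20.
Windows ≥ 25 min: 07:00–08:20.
Latest start in the last window 07:00–08:20 is 08:20 − 25 min = 07:55.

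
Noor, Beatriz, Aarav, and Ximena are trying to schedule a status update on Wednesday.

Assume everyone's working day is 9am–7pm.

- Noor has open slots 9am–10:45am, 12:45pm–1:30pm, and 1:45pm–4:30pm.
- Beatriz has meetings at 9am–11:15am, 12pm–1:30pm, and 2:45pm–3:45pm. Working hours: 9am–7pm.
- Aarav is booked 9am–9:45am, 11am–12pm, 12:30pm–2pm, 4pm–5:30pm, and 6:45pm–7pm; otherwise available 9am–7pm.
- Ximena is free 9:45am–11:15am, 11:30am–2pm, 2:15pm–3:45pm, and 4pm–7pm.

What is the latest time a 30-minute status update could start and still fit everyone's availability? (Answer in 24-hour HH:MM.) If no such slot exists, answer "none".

Beatriz free within 09:00–19:00: 11:15–12:00, 13:30–14:45, 15:45–19:00.
Aarav free within 09:00–19:00: 09:45–11:00, 12:00–12:30, 14:00–16:00, 17:30–18:45.
Noor ∩ Beatriz: 13:45–14:45, 15:45–16:30.
Noor ∩ Beatriz ∩ Aarav: 14:00–14:45, 15:45–16:00.
Noor ∩ Beatriz ∩ Aarav ∩ Ximena: 14:15–14:45.
Windows ≥ 30 min: 14:15–14:45.
Latest start in the last window 14:15–14:45 is 14:45 − 30 min = 14:15.

14:15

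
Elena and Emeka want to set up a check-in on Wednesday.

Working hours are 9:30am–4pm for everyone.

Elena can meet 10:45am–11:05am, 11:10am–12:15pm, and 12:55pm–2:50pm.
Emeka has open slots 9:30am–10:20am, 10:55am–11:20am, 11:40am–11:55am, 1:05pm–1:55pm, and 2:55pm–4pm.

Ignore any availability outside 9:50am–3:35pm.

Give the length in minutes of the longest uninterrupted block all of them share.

50 minutes

Elena ∩ Emeka: 10:55–11:05, 11:10–11:20, 11:40–11:55, 13:05–13:55.
Restricted to 09:50–15:35: 10:55–11:05, 11:10–11:20, 11:40–11:55, 13:05–13:55.
Common window lengths: 10, 10, 15, 50 min; longest is 50.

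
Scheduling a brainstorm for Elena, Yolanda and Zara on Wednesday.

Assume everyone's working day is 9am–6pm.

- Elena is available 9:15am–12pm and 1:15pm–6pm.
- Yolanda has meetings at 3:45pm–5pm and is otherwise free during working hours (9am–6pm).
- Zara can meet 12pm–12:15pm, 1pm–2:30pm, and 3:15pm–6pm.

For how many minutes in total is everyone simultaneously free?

Yolanda free within 09:00–18:00: 09:00–15:45, 17:00–18:00.
Elena ∩ Yolanda: 09:15–12:00, 13:15–15:45, 17:00–18:00.
Elena ∩ Yolanda ∩ Zara: 13:15–14:30, 15:15–15:45, 17:00–18:00.
Total common minutes: 75 + 30 + 60 = 165.

165 minutes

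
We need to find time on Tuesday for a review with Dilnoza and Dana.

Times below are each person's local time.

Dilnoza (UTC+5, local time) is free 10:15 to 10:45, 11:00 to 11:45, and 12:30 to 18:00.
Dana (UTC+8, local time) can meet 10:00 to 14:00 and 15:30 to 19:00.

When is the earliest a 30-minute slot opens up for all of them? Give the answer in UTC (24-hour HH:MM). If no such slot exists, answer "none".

Dilnoza → UTC: 05:15–05:45, 06:00–06:45, 07:30–13:00.
Dana → UTC: 02:00–06:00, 07:30–11:00.
Dilnoza ∩ Dana: 05:15–05:45, 07:30–11:00.
Windows ≥ 30 min: 05:15–05:45, 07:30–11:00.
Earliest such window starts at 05:15.

05:15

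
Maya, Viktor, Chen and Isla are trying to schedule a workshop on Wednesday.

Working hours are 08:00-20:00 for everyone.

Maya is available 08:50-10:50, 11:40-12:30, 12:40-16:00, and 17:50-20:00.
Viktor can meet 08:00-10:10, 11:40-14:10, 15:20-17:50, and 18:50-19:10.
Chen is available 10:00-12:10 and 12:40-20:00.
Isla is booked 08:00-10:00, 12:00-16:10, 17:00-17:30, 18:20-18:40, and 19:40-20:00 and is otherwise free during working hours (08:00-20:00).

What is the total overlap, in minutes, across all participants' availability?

Isla free within 08:00–20:00: 10:00–12:00, 16:10–17:00, 17:30–18:20, 18:40–19:40.
Maya ∩ Viktor: 08:50–10:10, 11:40–12:30, 12:40–14:10, 15:20–16:00, 18:50–19:10.
Maya ∩ Viktor ∩ Chen: 10:00–10:10, 11:40–12:10, 12:40–14:10, 15:20–16:00, 18:50–19:10.
Maya ∩ Viktor ∩ Chen ∩ Isla: 10:00–10:10, 11:40–12:00, 18:50–19:10.
Total common minutes: 10 + 20 + 20 = 50.

50 minutes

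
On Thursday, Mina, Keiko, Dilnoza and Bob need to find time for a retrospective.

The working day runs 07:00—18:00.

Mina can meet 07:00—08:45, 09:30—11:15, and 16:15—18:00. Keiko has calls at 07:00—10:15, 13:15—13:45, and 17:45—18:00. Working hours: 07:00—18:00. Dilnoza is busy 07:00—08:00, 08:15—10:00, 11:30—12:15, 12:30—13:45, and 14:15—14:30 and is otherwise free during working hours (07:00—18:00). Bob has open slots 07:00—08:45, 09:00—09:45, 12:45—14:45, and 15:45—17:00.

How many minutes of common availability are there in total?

Keiko free within 07:00–18:00: 10:15–13:15, 13:45–17:45.
Dilnoza free within 07:00–18:00: 08:00–08:15, 10:00–11:30, 12:15–12:30, 13:45–14:15, 14:30–18:00.
Mina ∩ Keiko: 10:15–11:15, 16:15–17:45.
Mina ∩ Keiko ∩ Dilnoza: 10:15–11:15, 16:15–17:45.
Mina ∩ Keiko ∩ Dilnoza ∩ Bob: 16:15–17:00.
Total common minutes: 45.

45 minutes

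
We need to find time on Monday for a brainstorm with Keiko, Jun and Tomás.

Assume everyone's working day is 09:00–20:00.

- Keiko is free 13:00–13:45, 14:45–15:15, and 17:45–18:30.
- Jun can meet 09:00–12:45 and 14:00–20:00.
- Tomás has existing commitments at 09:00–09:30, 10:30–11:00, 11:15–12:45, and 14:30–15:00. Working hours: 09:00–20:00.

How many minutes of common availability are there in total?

60 minutes

Tomás free within 09:00–20:00: 09:30–10:30, 11:00–11:15, 12:45–14:30, 15:00–20:00.
Keiko ∩ Jun: 14:45–15:15, 17:45–18:30.
Keiko ∩ Jun ∩ Tomás: 15:00–15:15, 17:45–18:30.
Total common minutes: 15 + 45 = 60.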